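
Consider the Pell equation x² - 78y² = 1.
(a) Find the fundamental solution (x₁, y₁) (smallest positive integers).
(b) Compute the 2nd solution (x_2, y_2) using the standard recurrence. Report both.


Step 1: Find the fundamental solution (x₁, y₁) of x² - 78y² = 1.
  Expand √78 as a continued fraction. a₀ = ⌊√78⌋ = 8; iterate m_{k+1} = d_k·a_k − m_k, d_{k+1} = (78 − m_{k+1}²)/d_k, a_{k+1} = ⌊(a₀ + m_{k+1})/d_{k+1}⌋ (starting m₀ = 0, d₀ = 1), with convergents p_k = a_k·p_{k-1} + p_{k-2}, q_k = a_k·q_{k-1} + q_{k-2} (p₋₁ = 1, q₋₁ = 0):
  k = 0: a₀ = 8; p₀/q₀ = 8/1; p₀² − 78·q₀² = 64 − 78 = -14.
  k = 1: m = 8, d = 14, a = ⌊(8 + 8)/14⌋ = 1; p/q = (1·8 + 1)/(1·1 + 0) = 9/1; p² − 78·q² = 81 − 78 = 3.
  k = 2: m = 6, d = 3, a = ⌊(8 + 6)/3⌋ = 4; p/q = (4·9 + 8)/(4·1 + 1) = 44/5; p² − 78·q² = 1936 − 1950 = -14.
  k = 3: m = 6, d = 14, a = ⌊(8 + 6)/14⌋ = 1; p/q = (1·44 + 9)/(1·5 + 1) = 53/6; p² − 78·q² = 2809 − 2808 = 1.
  The first convergent with p² − 78·q² = 1 gives the fundamental solution (x₁, y₁) = (53, 6).
Step 2: Apply the recurrence (x_{n+1}, y_{n+1}) = (x₁x_n + 78y₁y_n, x₁y_n + y₁x_n) repeatedly.
  From (x_1, y_1) = (53, 6): x_2 = 53·53 + 78·6·6 = 5617; y_2 = 53·6 + 6·53 = 636.
Step 3: Verify x_2² - 78·y_2² = 31550689 - 31550688 = 1 (should be 1). ✓

(x_1, y_1) = (53, 6); (x_2, y_2) = (5617, 636).


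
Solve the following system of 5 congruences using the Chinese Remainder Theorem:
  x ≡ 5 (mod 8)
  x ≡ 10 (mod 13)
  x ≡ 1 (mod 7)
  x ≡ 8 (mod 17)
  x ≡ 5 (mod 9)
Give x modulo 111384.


Product of moduli M = 8 · 13 · 7 · 17 · 9 = 111384.
Merge one congruence at a time:
  Start: x ≡ 5 (mod 8).
  Combine with x ≡ 10 (mod 13); new modulus lcm = 104.
    Write x = 5 + 8·t and substitute into x ≡ 10 (mod 13): 8·t ≡ 10 − 5 = 5 (mod 13).
    The inverse of 8 mod 13 is 5 (since 8·5 = 40 = 3·13 + 1), so t ≡ 5·5 = 25 ≡ 12 (mod 13).
    Then x = 5 + 8·12 = 101, valid modulo lcm(8, 13) = 104: x ≡ 101 (mod 104).
  Combine with x ≡ 1 (mod 7); new modulus lcm = 728.
    Write x = 101 + 104·t and substitute into x ≡ 1 (mod 7): 104·t ≡ 1 − 101 = -100 (mod 7).
    Reduce coefficients mod 7: 6·t ≡ 5 (mod 7).
    The inverse of 6 mod 7 is 6 (since 6·6 = 36 = 5·7 + 1), so t ≡ 6·5 = 30 ≡ 2 (mod 7).
    Then x = 101 + 104·2 = 309, valid modulo lcm(104, 7) = 728: x ≡ 309 (mod 728).
  Combine with x ≡ 8 (mod 17); new modulus lcm = 12376.
    Write x = 309 + 728·t and substitute into x ≡ 8 (mod 17): 728·t ≡ 8 − 309 = -301 (mod 17).
    Reduce coefficients mod 17: 14·t ≡ 5 (mod 17).
    The inverse of 14 mod 17 is 11 (since 14·11 = 154 = 9·17 + 1), so t ≡ 11·5 = 55 ≡ 4 (mod 17).
    Then x = 309 + 728·4 = 3221, valid modulo lcm(728, 17) = 12376: x ≡ 3221 (mod 12376).
  Combine with x ≡ 5 (mod 9); new modulus lcm = 111384.
    Write x = 3221 + 12376·t and substitute into x ≡ 5 (mod 9): 12376·t ≡ 5 − 3221 = -3216 (mod 9).
    Reduce coefficients mod 9: 1·t ≡ 6 (mod 9).
    So t ≡ 6 (mod 9).
    Then x = 3221 + 12376·6 = 77477, valid modulo lcm(12376, 9) = 111384: x ≡ 77477 (mod 111384).
Verify against each original: 77477 mod 8 = 5, 77477 mod 13 = 10, 77477 mod 7 = 1, 77477 mod 17 = 8, 77477 mod 9 = 5.

x ≡ 77477 (mod 111384).


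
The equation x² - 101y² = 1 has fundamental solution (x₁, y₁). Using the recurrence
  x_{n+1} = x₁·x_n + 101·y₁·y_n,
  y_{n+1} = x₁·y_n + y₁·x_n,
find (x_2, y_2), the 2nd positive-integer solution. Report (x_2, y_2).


Step 1: Find the fundamental solution (x₁, y₁) of x² - 101y² = 1.
  Expand √101 as a continued fraction. a₀ = ⌊√101⌋ = 10; iterate m_{k+1} = d_k·a_k − m_k, d_{k+1} = (101 − m_{k+1}²)/d_k, a_{k+1} = ⌊(a₀ + m_{k+1})/d_{k+1}⌋ (starting m₀ = 0, d₀ = 1), with convergents p_k = a_k·p_{k-1} + p_{k-2}, q_k = a_k·q_{k-1} + q_{k-2} (p₋₁ = 1, q₋₁ = 0):
  k = 0: a₀ = 10; p₀/q₀ = 10/1; p₀² − 101·q₀² = 100 − 101 = -1.
  k = 1: m = 10, d = 1, a = ⌊(10 + 10)/1⌋ = 20; p/q = (20·10 + 1)/(20·1 + 0) = 201/20; p² − 101·q² = 40401 − 40400 = 1.
  The first convergent with p² − 101·q² = 1 gives the fundamental solution (x₁, y₁) = (201, 20).
Step 2: Apply the recurrence (x_{n+1}, y_{n+1}) = (x₁x_n + 101y₁y_n, x₁y_n + y₁x_n) repeatedly.
  From (x_1, y_1) = (201, 20): x_2 = 201·201 + 101·20·20 = 80801; y_2 = 201·20 + 20·201 = 8040.
Step 3: Verify x_2² - 101·y_2² = 6528801601 - 6528801600 = 1 (should be 1). ✓

(x_1, y_1) = (201, 20); (x_2, y_2) = (80801, 8040).


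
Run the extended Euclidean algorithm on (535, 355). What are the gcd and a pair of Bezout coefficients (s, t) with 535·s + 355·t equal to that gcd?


Euclidean algorithm on (535, 355) — divide until remainder is 0:
  535 = 1 · 355 + 180
  355 = 1 · 180 + 175
  180 = 1 · 175 + 5
  175 = 35 · 5 + 0
gcd(535, 355) = 5.
Track Bezout coefficients alongside the remainders: start with r₀ = 535 = a·1 + b·0 (s = 1, t = 0) and r₁ = 355 = a·0 + b·1 (s = 0, t = 1); each new remainder r_{k+1} = r_{k-1} − q_k·r_k inherits s_{k+1} = s_{k-1} − q_k·s_k, t_{k+1} = t_{k-1} − q_k·t_k, so r_k = a·s_k + b·t_k at every step:
  q = 1: r = 180, s = 1 − 1·0 = 1, t = 0 − 1·1 = -1  (check: 535·1 + 355·(-1) = 180)
  q = 1: r = 175, s = 0 − 1·1 = -1, t = 1 − 1·(-1) = 2  (check: 535·(-1) + 355·2 = 175)
  q = 1: r = 5, s = 1 − 1·(-1) = 2, t = -1 − 1·2 = -3  (check: 535·2 + 355·(-3) = 5)
The row with r = 5 (the gcd) gives the Bezout coefficients s = 2, t = -3.
Result: 535 · (2) + 355 · (-3) = 5.

gcd(535, 355) = 5; s = 2, t = -3 (check: 535·2 + 355·(-3) = 5).


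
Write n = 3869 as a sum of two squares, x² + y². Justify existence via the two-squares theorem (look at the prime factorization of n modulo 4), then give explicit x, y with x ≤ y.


Step 1: Factor n = 3869 = 53 · 73.
Step 2: Check the mod-4 condition on each prime factor: 53 ≡ 1 (mod 4), exponent 1; 73 ≡ 1 (mod 4), exponent 1.
All primes ≡ 3 (mod 4) appear to even exponent (or don't appear), so by the two-squares theorem n IS expressible as a sum of two squares.
Step 3: Build a representation. Here n = 53 · 73 is a product of primes ≡ 1 (mod 4). Each prime p ≡ 1 (mod 4) is itself a sum of two squares; find a² by testing p − a² for a perfect square:
  53: 53 − 1² = 52, 53 − 2² = 49 = 7² ⇒ 53 = 2² + 7².
  73: 73 − 1² = 72, 73 − 2² = 69, 73 − 3² = 64 = 8² ⇒ 73 = 3² + 8².
  Combine using the Brahmagupta–Fibonacci identity (a² + b²)(c² + d²) = (ac − bd)² + (ad + bc)² = (ac + bd)² + (ad − bc)²:
  53 · 73 = 3869: from (2² + 7²)(3² + 8²), take (2·3 − 7·8, 2·8 + 7·3) = (6 − 56, 16 + 21) = (-50, 37); dropping signs (only squares matter) gives (50, 37); check 50² + 37² = 2500 + 1369 = 3869 ✓.
Step 4: Order so x ≤ y and verify: 37² + 50² = 1369 + 2500 = 3869 = n. ✓

n = 3869 = 37² + 50² (one valid representation with x ≤ y).


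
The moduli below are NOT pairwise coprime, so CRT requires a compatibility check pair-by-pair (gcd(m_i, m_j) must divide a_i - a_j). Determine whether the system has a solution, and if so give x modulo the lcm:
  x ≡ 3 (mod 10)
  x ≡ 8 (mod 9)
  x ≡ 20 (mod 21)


Moduli 10, 9, 21 are not pairwise coprime, so CRT works modulo lcm(m_i) when all pairwise compatibility conditions hold.
Pairwise compatibility: gcd(m_i, m_j) must divide a_i - a_j for every pair.
Merge one congruence at a time:
  Start: x ≡ 3 (mod 10).
  Combine with x ≡ 8 (mod 9): gcd(10, 9) = 1; 8 - 3 = 5, which IS divisible by 1, so compatible.
    Write x = 3 + 10·t and substitute into x ≡ 8 (mod 9): 10·t ≡ 8 − 3 = 5 (mod 9).
    Reduce coefficients mod 9: 1·t ≡ 5 (mod 9).
    So t ≡ 5 (mod 9).
    Then x = 3 + 10·5 = 53, valid modulo lcm(10, 9) = 90: x ≡ 53 (mod 90).
  Combine with x ≡ 20 (mod 21): gcd(90, 21) = 3; 20 - 53 = -33, which IS divisible by 3, so compatible.
    Write x = 53 + 90·t and substitute into x ≡ 20 (mod 21): 90·t ≡ 20 − 53 = -33 (mod 21).
    Divide the congruence (and modulus) by g = 3: 30·t ≡ -11 (mod 7).
    Reduce coefficients mod 7: 2·t ≡ 3 (mod 7).
    The inverse of 2 mod 7 is 4 (since 2·4 = 8 = 1·7 + 1), so t ≡ 4·3 = 12 ≡ 5 (mod 7).
    Then x = 53 + 90·5 = 503, valid modulo lcm(90, 21) = 630: x ≡ 503 (mod 630).
Verify: 503 mod 10 = 3, 503 mod 9 = 8, 503 mod 21 = 20.

x ≡ 503 (mod 630).


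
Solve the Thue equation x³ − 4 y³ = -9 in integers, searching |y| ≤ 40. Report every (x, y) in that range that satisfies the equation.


The equation is x³ - 4y³ = -9. For fixed y, x³ = 4·y³ − 9, so a solution requires the RHS to be a perfect cube.
Strategy: iterate y from -40 to 40, compute RHS = 4·y³ − 9, and check whether it is a (positive or negative) perfect cube.
Check small values of y:
  y = 0: RHS = -9 is not a perfect cube.
  y = 1: RHS = -5 is not a perfect cube.
  y = -1: RHS = -13 is not a perfect cube.
  y = 2: RHS = 23 is not a perfect cube.
  y = -2: RHS = -41 is not a perfect cube.
  y = 3: RHS = 99 is not a perfect cube.
  y = -3: RHS = -117 is not a perfect cube.
Continuing the search up to |y| = 40 finds no solutions either.
No (x, y) in the scanned range satisfies the equation.

No integer solutions with |y| ≤ 40.


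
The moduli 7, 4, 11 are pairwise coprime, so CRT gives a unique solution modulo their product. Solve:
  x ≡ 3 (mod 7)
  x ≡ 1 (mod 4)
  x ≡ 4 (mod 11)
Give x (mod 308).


Moduli 7, 4, 11 are pairwise coprime; by CRT there is a unique solution modulo M = 7 · 4 · 11 = 308.
Solve pairwise, accumulating the modulus:
  Start with x ≡ 3 (mod 7).
  Combine with x ≡ 1 (mod 4): since gcd(7, 4) = 1, we get a unique residue mod 28.
    Write x = 3 + 7·t and substitute into x ≡ 1 (mod 4): 7·t ≡ 1 − 3 = -2 (mod 4).
    Reduce coefficients mod 4: 3·t ≡ 2 (mod 4).
    The inverse of 3 mod 4 is 3 (since 3·3 = 9 = 2·4 + 1), so t ≡ 3·2 = 6 ≡ 2 (mod 4).
    Then x = 3 + 7·2 = 17, valid modulo lcm(7, 4) = 28: x ≡ 17 (mod 28).
  Combine with x ≡ 4 (mod 11): since gcd(28, 11) = 1, we get a unique residue mod 308.
    Write x = 17 + 28·t and substitute into x ≡ 4 (mod 11): 28·t ≡ 4 − 17 = -13 (mod 11).
    Reduce coefficients mod 11: 6·t ≡ 9 (mod 11).
    The inverse of 6 mod 11 is 2 (since 6·2 = 12 = 1·11 + 1), so t ≡ 2·9 = 18 ≡ 7 (mod 11).
    Then x = 17 + 28·7 = 213, valid modulo lcm(28, 11) = 308: x ≡ 213 (mod 308).
Verify: 213 mod 7 = 3 ✓, 213 mod 4 = 1 ✓, 213 mod 11 = 4 ✓.

x ≡ 213 (mod 308).


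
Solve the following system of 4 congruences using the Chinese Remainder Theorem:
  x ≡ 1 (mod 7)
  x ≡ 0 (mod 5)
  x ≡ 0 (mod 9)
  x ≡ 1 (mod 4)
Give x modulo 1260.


Product of moduli M = 7 · 5 · 9 · 4 = 1260.
Merge one congruence at a time:
  Start: x ≡ 1 (mod 7).
  Combine with x ≡ 0 (mod 5); new modulus lcm = 35.
    Write x = 1 + 7·t and substitute into x ≡ 0 (mod 5): 7·t ≡ 0 − 1 = -1 (mod 5).
    Reduce coefficients mod 5: 2·t ≡ 4 (mod 5).
    The inverse of 2 mod 5 is 3 (since 2·3 = 6 = 1·5 + 1), so t ≡ 3·4 = 12 ≡ 2 (mod 5).
    Then x = 1 + 7·2 = 15, valid modulo lcm(7, 5) = 35: x ≡ 15 (mod 35).
  Combine with x ≡ 0 (mod 9); new modulus lcm = 315.
    Write x = 15 + 35·t and substitute into x ≡ 0 (mod 9): 35·t ≡ 0 − 15 = -15 (mod 9).
    Reduce coefficients mod 9: 8·t ≡ 3 (mod 9).
    The inverse of 8 mod 9 is 8 (since 8·8 = 64 = 7·9 + 1), so t ≡ 8·3 = 24 ≡ 6 (mod 9).
    Then x = 15 + 35·6 = 225, valid modulo lcm(35, 9) = 315: x ≡ 225 (mod 315).
  Combine with x ≡ 1 (mod 4); new modulus lcm = 1260.
    Write x = 225 + 315·t and substitute into x ≡ 1 (mod 4): 315·t ≡ 1 − 225 = -224 (mod 4).
    Reduce coefficients mod 4: 3·t ≡ 0 (mod 4).
    The inverse of 3 mod 4 is 3 (since 3·3 = 9 = 2·4 + 1), so t ≡ 3·0 = 0 ≡ 0 (mod 4).
    Then x = 225 + 315·0 = 225, valid modulo lcm(315, 4) = 1260: x ≡ 225 (mod 1260).
Verify against each original: 225 mod 7 = 1, 225 mod 5 = 0, 225 mod 9 = 0, 225 mod 4 = 1.

x ≡ 225 (mod 1260).


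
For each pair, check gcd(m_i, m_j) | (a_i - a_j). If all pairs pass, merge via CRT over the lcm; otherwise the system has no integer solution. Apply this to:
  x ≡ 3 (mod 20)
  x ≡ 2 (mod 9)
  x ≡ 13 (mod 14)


Moduli 20, 9, 14 are not pairwise coprime, so CRT works modulo lcm(m_i) when all pairwise compatibility conditions hold.
Pairwise compatibility: gcd(m_i, m_j) must divide a_i - a_j for every pair.
Merge one congruence at a time:
  Start: x ≡ 3 (mod 20).
  Combine with x ≡ 2 (mod 9): gcd(20, 9) = 1; 2 - 3 = -1, which IS divisible by 1, so compatible.
    Write x = 3 + 20·t and substitute into x ≡ 2 (mod 9): 20·t ≡ 2 − 3 = -1 (mod 9).
    Reduce coefficients mod 9: 2·t ≡ 8 (mod 9).
    The inverse of 2 mod 9 is 5 (since 2·5 = 10 = 1·9 + 1), so t ≡ 5·8 = 40 ≡ 4 (mod 9).
    Then x = 3 + 20·4 = 83, valid modulo lcm(20, 9) = 180: x ≡ 83 (mod 180).
  Combine with x ≡ 13 (mod 14): gcd(180, 14) = 2; 13 - 83 = -70, which IS divisible by 2, so compatible.
    Write x = 83 + 180·t and substitute into x ≡ 13 (mod 14): 180·t ≡ 13 − 83 = -70 (mod 14).
    Divide the congruence (and modulus) by g = 2: 90·t ≡ -35 (mod 7).
    Reduce coefficients mod 7: 6·t ≡ 0 (mod 7).
    The inverse of 6 mod 7 is 6 (since 6·6 = 36 = 5·7 + 1), so t ≡ 6·0 = 0 ≡ 0 (mod 7).
    Then x = 83 + 180·0 = 83, valid modulo lcm(180, 14) = 1260: x ≡ 83 (mod 1260).
Verify: 83 mod 20 = 3, 83 mod 9 = 2, 83 mod 14 = 13.

x ≡ 83 (mod 1260).


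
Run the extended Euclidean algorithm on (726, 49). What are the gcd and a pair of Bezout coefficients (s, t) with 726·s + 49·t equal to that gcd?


Euclidean algorithm on (726, 49) — divide until remainder is 0:
  726 = 14 · 49 + 40
  49 = 1 · 40 + 9
  40 = 4 · 9 + 4
  9 = 2 · 4 + 1
  4 = 4 · 1 + 0
gcd(726, 49) = 1.
Track Bezout coefficients alongside the remainders: start with r₀ = 726 = a·1 + b·0 (s = 1, t = 0) and r₁ = 49 = a·0 + b·1 (s = 0, t = 1); each new remainder r_{k+1} = r_{k-1} − q_k·r_k inherits s_{k+1} = s_{k-1} − q_k·s_k, t_{k+1} = t_{k-1} − q_k·t_k, so r_k = a·s_k + b·t_k at every step:
  q = 14: r = 40, s = 1 − 14·0 = 1, t = 0 − 14·1 = -14  (check: 726·1 + 49·(-14) = 40)
  q = 1: r = 9, s = 0 − 1·1 = -1, t = 1 − 1·(-14) = 15  (check: 726·(-1) + 49·15 = 9)
  q = 4: r = 4, s = 1 − 4·(-1) = 5, t = -14 − 4·15 = -74  (check: 726·5 + 49·(-74) = 4)
  q = 2: r = 1, s = -1 − 2·5 = -11, t = 15 − 2·(-74) = 163  (check: 726·(-11) + 49·163 = 1)
The row with r = 1 (the gcd) gives the Bezout coefficients s = -11, t = 163.
Result: 726 · (-11) + 49 · (163) = 1.

gcd(726, 49) = 1; s = -11, t = 163 (check: 726·(-11) + 49·163 = 1).


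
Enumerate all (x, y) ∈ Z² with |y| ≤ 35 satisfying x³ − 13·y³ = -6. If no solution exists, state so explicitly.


The equation is x³ - 13y³ = -6. For fixed y, x³ = 13·y³ − 6, so a solution requires the RHS to be a perfect cube.
Strategy: iterate y from -35 to 35, compute RHS = 13·y³ − 6, and check whether it is a (positive or negative) perfect cube.
Check small values of y:
  y = 0: RHS = -6 is not a perfect cube.
  y = 1: RHS = 7 is not a perfect cube.
  y = -1: RHS = -19 is not a perfect cube.
  y = 2: RHS = 98 is not a perfect cube.
  y = -2: RHS = -110 is not a perfect cube.
  y = 3: RHS = 345 is not a perfect cube.
  y = -3: RHS = -357 is not a perfect cube.
Continuing the search up to |y| = 35 finds no solutions either.
No (x, y) in the scanned range satisfies the equation.

No integer solutions with |y| ≤ 35.


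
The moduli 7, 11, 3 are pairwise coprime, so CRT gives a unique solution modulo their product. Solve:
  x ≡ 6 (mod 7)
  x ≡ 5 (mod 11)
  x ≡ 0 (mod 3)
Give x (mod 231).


Moduli 7, 11, 3 are pairwise coprime; by CRT there is a unique solution modulo M = 7 · 11 · 3 = 231.
Solve pairwise, accumulating the modulus:
  Start with x ≡ 6 (mod 7).
  Combine with x ≡ 5 (mod 11): since gcd(7, 11) = 1, we get a unique residue mod 77.
    Write x = 6 + 7·t and substitute into x ≡ 5 (mod 11): 7·t ≡ 5 − 6 = -1 (mod 11).
    Reduce coefficients mod 11: 7·t ≡ 10 (mod 11).
    The inverse of 7 mod 11 is 8 (since 7·8 = 56 = 5·11 + 1), so t ≡ 8·10 = 80 ≡ 3 (mod 11).
    Then x = 6 + 7·3 = 27, valid modulo lcm(7, 11) = 77: x ≡ 27 (mod 77).
  Combine with x ≡ 0 (mod 3): since gcd(77, 3) = 1, we get a unique residue mod 231.
    Write x = 27 + 77·t and substitute into x ≡ 0 (mod 3): 77·t ≡ 0 − 27 = -27 (mod 3).
    Reduce coefficients mod 3: 2·t ≡ 0 (mod 3).
    The inverse of 2 mod 3 is 2 (since 2·2 = 4 = 1·3 + 1), so t ≡ 2·0 = 0 ≡ 0 (mod 3).
    Then x = 27 + 77·0 = 27, valid modulo lcm(77, 3) = 231: x ≡ 27 (mod 231).
Verify: 27 mod 7 = 6 ✓, 27 mod 11 = 5 ✓, 27 mod 3 = 0 ✓.

x ≡ 27 (mod 231).


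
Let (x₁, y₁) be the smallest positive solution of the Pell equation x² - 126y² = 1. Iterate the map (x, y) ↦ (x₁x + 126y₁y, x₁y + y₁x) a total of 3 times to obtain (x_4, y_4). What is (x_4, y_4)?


Step 1: Find the fundamental solution (x₁, y₁) of x² - 126y² = 1.
  Expand √126 as a continued fraction. a₀ = ⌊√126⌋ = 11; iterate m_{k+1} = d_k·a_k − m_k, d_{k+1} = (126 − m_{k+1}²)/d_k, a_{k+1} = ⌊(a₀ + m_{k+1})/d_{k+1}⌋ (starting m₀ = 0, d₀ = 1), with convergents p_k = a_k·p_{k-1} + p_{k-2}, q_k = a_k·q_{k-1} + q_{k-2} (p₋₁ = 1, q₋₁ = 0):
  k = 0: a₀ = 11; p₀/q₀ = 11/1; p₀² − 126·q₀² = 121 − 126 = -5.
  k = 1: m = 11, d = 5, a = ⌊(11 + 11)/5⌋ = 4; p/q = (4·11 + 1)/(4·1 + 0) = 45/4; p² − 126·q² = 2025 − 2016 = 9.
  k = 2: m = 9, d = 9, a = ⌊(11 + 9)/9⌋ = 2; p/q = (2·45 + 11)/(2·4 + 1) = 101/9; p² − 126·q² = 10201 − 10206 = -5.
  k = 3: m = 9, d = 5, a = ⌊(11 + 9)/5⌋ = 4; p/q = (4·101 + 45)/(4·9 + 4) = 449/40; p² − 126·q² = 201601 − 201600 = 1.
  The first convergent with p² − 126·q² = 1 gives the fundamental solution (x₁, y₁) = (449, 40).
Step 2: Apply the recurrence (x_{n+1}, y_{n+1}) = (x₁x_n + 126y₁y_n, x₁y_n + y₁x_n) repeatedly.
  From (x_1, y_1) = (449, 40): x_2 = 449·449 + 126·40·40 = 403201; y_2 = 449·40 + 40·449 = 35920.
  From (x_2, y_2) = (403201, 35920): x_3 = 449·403201 + 126·40·35920 = 362074049; y_3 = 449·35920 + 40·403201 = 32256120.
  From (x_3, y_3) = (362074049, 32256120): x_4 = 449·362074049 + 126·40·32256120 = 325142092801; y_4 = 449·32256120 + 40·362074049 = 28965959840.
Step 3: Verify x_4² - 126·y_4² = 105717380511014096025601 - 105717380511014096025600 = 1 (should be 1). ✓

(x_1, y_1) = (449, 40); (x_4, y_4) = (325142092801, 28965959840).


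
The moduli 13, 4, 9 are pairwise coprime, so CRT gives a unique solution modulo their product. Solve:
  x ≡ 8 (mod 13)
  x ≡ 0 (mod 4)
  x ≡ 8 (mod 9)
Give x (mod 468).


Moduli 13, 4, 9 are pairwise coprime; by CRT there is a unique solution modulo M = 13 · 4 · 9 = 468.
Solve pairwise, accumulating the modulus:
  Start with x ≡ 8 (mod 13).
  Combine with x ≡ 0 (mod 4): since gcd(13, 4) = 1, we get a unique residue mod 52.
    Write x = 8 + 13·t and substitute into x ≡ 0 (mod 4): 13·t ≡ 0 − 8 = -8 (mod 4).
    Reduce coefficients mod 4: 1·t ≡ 0 (mod 4).
    So t ≡ 0 (mod 4).
    Then x = 8 + 13·0 = 8, valid modulo lcm(13, 4) = 52: x ≡ 8 (mod 52).
  Combine with x ≡ 8 (mod 9): since gcd(52, 9) = 1, we get a unique residue mod 468.
    Write x = 8 + 52·t and substitute into x ≡ 8 (mod 9): 52·t ≡ 8 − 8 = 0 (mod 9).
    Reduce coefficients mod 9: 7·t ≡ 0 (mod 9).
    The inverse of 7 mod 9 is 4 (since 7·4 = 28 = 3·9 + 1), so t ≡ 4·0 = 0 ≡ 0 (mod 9).
    Then x = 8 + 52·0 = 8, valid modulo lcm(52, 9) = 468: x ≡ 8 (mod 468).
Verify: 8 mod 13 = 8 ✓, 8 mod 4 = 0 ✓, 8 mod 9 = 8 ✓.

x ≡ 8 (mod 468).


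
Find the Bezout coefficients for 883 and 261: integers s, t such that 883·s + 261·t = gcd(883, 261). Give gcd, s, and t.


Euclidean algorithm on (883, 261) — divide until remainder is 0:
  883 = 3 · 261 + 100
  261 = 2 · 100 + 61
  100 = 1 · 61 + 39
  61 = 1 · 39 + 22
  39 = 1 · 22 + 17
  22 = 1 · 17 + 5
  17 = 3 · 5 + 2
  5 = 2 · 2 + 1
  2 = 2 · 1 + 0
gcd(883, 261) = 1.
Track Bezout coefficients alongside the remainders: start with r₀ = 883 = a·1 + b·0 (s = 1, t = 0) and r₁ = 261 = a·0 + b·1 (s = 0, t = 1); each new remainder r_{k+1} = r_{k-1} − q_k·r_k inherits s_{k+1} = s_{k-1} − q_k·s_k, t_{k+1} = t_{k-1} − q_k·t_k, so r_k = a·s_k + b·t_k at every step:
  q = 3: r = 100, s = 1 − 3·0 = 1, t = 0 − 3·1 = -3  (check: 883·1 + 261·(-3) = 100)
  q = 2: r = 61, s = 0 − 2·1 = -2, t = 1 − 2·(-3) = 7  (check: 883·(-2) + 261·7 = 61)
  q = 1: r = 39, s = 1 − 1·(-2) = 3, t = -3 − 1·7 = -10  (check: 883·3 + 261·(-10) = 39)
  q = 1: r = 22, s = -2 − 1·3 = -5, t = 7 − 1·(-10) = 17  (check: 883·(-5) + 261·17 = 22)
  q = 1: r = 17, s = 3 − 1·(-5) = 8, t = -10 − 1·17 = -27  (check: 883·8 + 261·(-27) = 17)
  q = 1: r = 5, s = -5 − 1·8 = -13, t = 17 − 1·(-27) = 44  (check: 883·(-13) + 261·44 = 5)
  q = 3: r = 2, s = 8 − 3·(-13) = 47, t = -27 − 3·44 = -159  (check: 883·47 + 261·(-159) = 2)
  q = 2: r = 1, s = -13 − 2·47 = -107, t = 44 − 2·(-159) = 362  (check: 883·(-107) + 261·362 = 1)
The row with r = 1 (the gcd) gives the Bezout coefficients s = -107, t = 362.
Result: 883 · (-107) + 261 · (362) = 1.

gcd(883, 261) = 1; s = -107, t = 362 (check: 883·(-107) + 261·362 = 1).


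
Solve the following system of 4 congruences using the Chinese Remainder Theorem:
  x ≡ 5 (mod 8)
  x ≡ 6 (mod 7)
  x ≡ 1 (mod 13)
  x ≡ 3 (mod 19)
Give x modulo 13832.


Product of moduli M = 8 · 7 · 13 · 19 = 13832.
Merge one congruence at a time:
  Start: x ≡ 5 (mod 8).
  Combine with x ≡ 6 (mod 7); new modulus lcm = 56.
    Write x = 5 + 8·t and substitute into x ≡ 6 (mod 7): 8·t ≡ 6 − 5 = 1 (mod 7).
    Reduce coefficients mod 7: 1·t ≡ 1 (mod 7).
    So t ≡ 1 (mod 7).
    Then x = 5 + 8·1 = 13, valid modulo lcm(8, 7) = 56: x ≡ 13 (mod 56).
  Combine with x ≡ 1 (mod 13); new modulus lcm = 728.
    Write x = 13 + 56·t and substitute into x ≡ 1 (mod 13): 56·t ≡ 1 − 13 = -12 (mod 13).
    Reduce coefficients mod 13: 4·t ≡ 1 (mod 13).
    The inverse of 4 mod 13 is 10 (since 4·10 = 40 = 3·13 + 1), so t ≡ 10·1 = 10 ≡ 10 (mod 13).
    Then x = 13 + 56·10 = 573, valid modulo lcm(56, 13) = 728: x ≡ 573 (mod 728).
  Combine with x ≡ 3 (mod 19); new modulus lcm = 13832.
    Write x = 573 + 728·t and substitute into x ≡ 3 (mod 19): 728·t ≡ 3 − 573 = -570 (mod 19).
    Reduce coefficients mod 19: 6·t ≡ 0 (mod 19).
    The inverse of 6 mod 19 is 16 (since 6·16 = 96 = 5·19 + 1), so t ≡ 16·0 = 0 ≡ 0 (mod 19).
    Then x = 573 + 728·0 = 573, valid modulo lcm(728, 19) = 13832: x ≡ 573 (mod 13832).
Verify against each original: 573 mod 8 = 5, 573 mod 7 = 6, 573 mod 13 = 1, 573 mod 19 = 3.

x ≡ 573 (mod 13832).


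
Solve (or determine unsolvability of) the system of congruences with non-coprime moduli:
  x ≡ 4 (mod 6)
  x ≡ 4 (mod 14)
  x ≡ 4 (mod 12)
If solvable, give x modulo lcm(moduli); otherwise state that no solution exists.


Moduli 6, 14, 12 are not pairwise coprime, so CRT works modulo lcm(m_i) when all pairwise compatibility conditions hold.
Pairwise compatibility: gcd(m_i, m_j) must divide a_i - a_j for every pair.
Merge one congruence at a time:
  Start: x ≡ 4 (mod 6).
  Combine with x ≡ 4 (mod 14): gcd(6, 14) = 2; 4 - 4 = 0, which IS divisible by 2, so compatible.
    Write x = 4 + 6·t and substitute into x ≡ 4 (mod 14): 6·t ≡ 4 − 4 = 0 (mod 14).
    Divide the congruence (and modulus) by g = 2: 3·t ≡ 0 (mod 7).
    The inverse of 3 mod 7 is 5 (since 3·5 = 15 = 2·7 + 1), so t ≡ 5·0 = 0 ≡ 0 (mod 7).
    Then x = 4 + 6·0 = 4, valid modulo lcm(6, 14) = 42: x ≡ 4 (mod 42).
  Combine with x ≡ 4 (mod 12): gcd(42, 12) = 6; 4 - 4 = 0, which IS divisible by 6, so compatible.
    Write x = 4 + 42·t and substitute into x ≡ 4 (mod 12): 42·t ≡ 4 − 4 = 0 (mod 12).
    Divide the congruence (and modulus) by g = 6: 7·t ≡ 0 (mod 2).
    Reduce coefficients mod 2: 1·t ≡ 0 (mod 2).
    So t ≡ 0 (mod 2).
    Then x = 4 + 42·0 = 4, valid modulo lcm(42, 12) = 84: x ≡ 4 (mod 84).
Verify: 4 mod 6 = 4, 4 mod 14 = 4, 4 mod 12 = 4.

x ≡ 4 (mod 84).


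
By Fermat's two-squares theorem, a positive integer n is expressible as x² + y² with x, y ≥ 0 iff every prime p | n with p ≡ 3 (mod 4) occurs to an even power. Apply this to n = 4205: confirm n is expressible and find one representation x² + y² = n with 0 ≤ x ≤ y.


Step 1: Factor n = 4205 = 5 · 29^2.
Step 2: Check the mod-4 condition on each prime factor: 5 ≡ 1 (mod 4), exponent 1; 29 ≡ 1 (mod 4), exponent 2.
All primes ≡ 3 (mod 4) appear to even exponent (or don't appear), so by the two-squares theorem n IS expressible as a sum of two squares.
Step 3: Build a representation. Here n = 5 · 29 · 29 is a product of primes ≡ 1 (mod 4). Each prime p ≡ 1 (mod 4) is itself a sum of two squares; find a² by testing p − a² for a perfect square:
  5: 5 − 1² = 4 = 2² ⇒ 5 = 1² + 2².
  29: 29 − 1² = 28, 29 − 2² = 25 = 5² ⇒ 29 = 2² + 5².
  Combine using the Brahmagupta–Fibonacci identity (a² + b²)(c² + d²) = (ac − bd)² + (ad + bc)² = (ac + bd)² + (ad − bc)²:
  5 · 29 = 145: from (1² + 2²)(2² + 5²), take (1·2 − 2·5, 1·5 + 2·2) = (2 − 10, 5 + 4) = (-8, 9); dropping signs (only squares matter) gives (8, 9); check 8² + 9² = 64 + 81 = 145 ✓.
  145 · 29 = 4205: from (8² + 9²)(2² + 5²), take (8·2 − 9·5, 8·5 + 9·2) = (16 − 45, 40 + 18) = (-29, 58); dropping signs (only squares matter) gives (29, 58); check 29² + 58² = 841 + 3364 = 4205 ✓.
Step 4: Order so x ≤ y and verify: 29² + 58² = 841 + 3364 = 4205 = n. ✓

n = 4205 = 29² + 58² (one valid representation with x ≤ y).


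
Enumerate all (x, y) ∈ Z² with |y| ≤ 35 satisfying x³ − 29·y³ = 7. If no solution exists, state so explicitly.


The equation is x³ - 29y³ = 7. For fixed y, x³ = 29·y³ + 7, so a solution requires the RHS to be a perfect cube.
Strategy: iterate y from -35 to 35, compute RHS = 29·y³ + 7, and check whether it is a (positive or negative) perfect cube.
Check small values of y:
  y = 0: RHS = 7 is not a perfect cube.
  y = 1: RHS = 36 is not a perfect cube.
  y = -1: RHS = -22 is not a perfect cube.
  y = 2: RHS = 239 is not a perfect cube.
  y = -2: RHS = -225 is not a perfect cube.
  y = 3: RHS = 790 is not a perfect cube.
  y = -3: RHS = -776 is not a perfect cube.
Continuing the search up to |y| = 35 finds no solutions either.
No (x, y) in the scanned range satisfies the equation.

No integer solutions with |y| ≤ 35.


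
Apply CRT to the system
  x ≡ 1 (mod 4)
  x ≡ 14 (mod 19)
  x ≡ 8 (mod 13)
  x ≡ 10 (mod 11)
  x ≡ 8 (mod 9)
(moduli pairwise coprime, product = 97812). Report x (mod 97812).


Product of moduli M = 4 · 19 · 13 · 11 · 9 = 97812.
Merge one congruence at a time:
  Start: x ≡ 1 (mod 4).
  Combine with x ≡ 14 (mod 19); new modulus lcm = 76.
    Write x = 1 + 4·t and substitute into x ≡ 14 (mod 19): 4·t ≡ 14 − 1 = 13 (mod 19).
    The inverse of 4 mod 19 is 5 (since 4·5 = 20 = 1·19 + 1), so t ≡ 5·13 = 65 ≡ 8 (mod 19).
    Then x = 1 + 4·8 = 33, valid modulo lcm(4, 19) = 76: x ≡ 33 (mod 76).
  Combine with x ≡ 8 (mod 13); new modulus lcm = 988.
    Write x = 33 + 76·t and substitute into x ≡ 8 (mod 13): 76·t ≡ 8 − 33 = -25 (mod 13).
    Reduce coefficients mod 13: 11·t ≡ 1 (mod 13).
    The inverse of 11 mod 13 is 6 (since 11·6 = 66 = 5·13 + 1), so t ≡ 6·1 = 6 ≡ 6 (mod 13).
    Then x = 33 + 76·6 = 489, valid modulo lcm(76, 13) = 988: x ≡ 489 (mod 988).
  Combine with x ≡ 10 (mod 11); new modulus lcm = 10868.
    Write x = 489 + 988·t and substitute into x ≡ 10 (mod 11): 988·t ≡ 10 − 489 = -479 (mod 11).
    Reduce coefficients mod 11: 9·t ≡ 5 (mod 11).
    The inverse of 9 mod 11 is 5 (since 9·5 = 45 = 4·11 + 1), so t ≡ 5·5 = 25 ≡ 3 (mod 11).
    Then x = 489 + 988·3 = 3453, valid modulo lcm(988, 11) = 10868: x ≡ 3453 (mod 10868).
  Combine with x ≡ 8 (mod 9); new modulus lcm = 97812.
    Write x = 3453 + 10868·t and substitute into x ≡ 8 (mod 9): 10868·t ≡ 8 − 3453 = -3445 (mod 9).
    Reduce coefficients mod 9: 5·t ≡ 2 (mod 9).
    The inverse of 5 mod 9 is 2 (since 5·2 = 10 = 1·9 + 1), so t ≡ 2·2 = 4 ≡ 4 (mod 9).
    Then x = 3453 + 10868·4 = 46925, valid modulo lcm(10868, 9) = 97812: x ≡ 46925 (mod 97812).
Verify against each original: 46925 mod 4 = 1, 46925 mod 19 = 14, 46925 mod 13 = 8, 46925 mod 11 = 10, 46925 mod 9 = 8.

x ≡ 46925 (mod 97812).


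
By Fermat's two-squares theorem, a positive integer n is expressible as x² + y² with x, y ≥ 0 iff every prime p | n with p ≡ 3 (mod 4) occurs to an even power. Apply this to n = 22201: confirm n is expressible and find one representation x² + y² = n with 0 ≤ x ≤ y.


Step 1: Factor n = 22201 = 149^2.
Step 2: Check the mod-4 condition on each prime factor: 149 ≡ 1 (mod 4), exponent 2.
All primes ≡ 3 (mod 4) appear to even exponent (or don't appear), so by the two-squares theorem n IS expressible as a sum of two squares.
Step 3: Build a representation. Here n = 149 · 149 is a product of primes ≡ 1 (mod 4). Each prime p ≡ 1 (mod 4) is itself a sum of two squares; find a² by testing p − a² for a perfect square:
  149: 149 − 1² = 148, 149 − 2² = 145, 149 − 3² = 140, 149 − 4² = 133, 149 − 5² = 124, 149 − 6² = 113, 149 − 7² = 100 = 10² ⇒ 149 = 7² + 10².
  Combine using the Brahmagupta–Fibonacci identity (a² + b²)(c² + d²) = (ac − bd)² + (ad + bc)² = (ac + bd)² + (ad − bc)²:
  149 · 149 = 22201: from (7² + 10²)(7² + 10²), take (7·7 − 10·10, 7·10 + 10·7) = (49 − 100, 70 + 70) = (-51, 140); dropping signs (only squares matter) gives (51, 140); check 51² + 140² = 2601 + 19600 = 22201 ✓.
Step 4: Order so x ≤ y and verify: 51² + 140² = 2601 + 19600 = 22201 = n. ✓

n = 22201 = 51² + 140² (one valid representation with x ≤ y).


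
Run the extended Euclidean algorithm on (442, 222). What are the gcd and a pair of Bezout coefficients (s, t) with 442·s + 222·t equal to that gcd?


Euclidean algorithm on (442, 222) — divide until remainder is 0:
  442 = 1 · 222 + 220
  222 = 1 · 220 + 2
  220 = 110 · 2 + 0
gcd(442, 222) = 2.
Track Bezout coefficients alongside the remainders: start with r₀ = 442 = a·1 + b·0 (s = 1, t = 0) and r₁ = 222 = a·0 + b·1 (s = 0, t = 1); each new remainder r_{k+1} = r_{k-1} − q_k·r_k inherits s_{k+1} = s_{k-1} − q_k·s_k, t_{k+1} = t_{k-1} − q_k·t_k, so r_k = a·s_k + b·t_k at every step:
  q = 1: r = 220, s = 1 − 1·0 = 1, t = 0 − 1·1 = -1  (check: 442·1 + 222·(-1) = 220)
  q = 1: r = 2, s = 0 − 1·1 = -1, t = 1 − 1·(-1) = 2  (check: 442·(-1) + 222·2 = 2)
The row with r = 2 (the gcd) gives the Bezout coefficients s = -1, t = 2.
Result: 442 · (-1) + 222 · (2) = 2.

gcd(442, 222) = 2; s = -1, t = 2 (check: 442·(-1) + 222·2 = 2).


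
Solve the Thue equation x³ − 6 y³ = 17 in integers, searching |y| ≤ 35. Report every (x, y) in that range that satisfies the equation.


The equation is x³ - 6y³ = 17. For fixed y, x³ = 6·y³ + 17, so a solution requires the RHS to be a perfect cube.
Strategy: iterate y from -35 to 35, compute RHS = 6·y³ + 17, and check whether it is a (positive or negative) perfect cube.
Check small values of y:
  y = 0: RHS = 17 is not a perfect cube.
  y = 1: RHS = 23 is not a perfect cube.
  y = -1: RHS = 11 is not a perfect cube.
  y = 2: RHS = 65 is not a perfect cube.
  y = -2: RHS = -31 is not a perfect cube.
  y = 3: RHS = 179 is not a perfect cube.
  y = -3: RHS = -145 is not a perfect cube.
Continuing the search up to |y| = 35 finds no solutions either.
No (x, y) in the scanned range satisfies the equation.

No integer solutions with |y| ≤ 35.


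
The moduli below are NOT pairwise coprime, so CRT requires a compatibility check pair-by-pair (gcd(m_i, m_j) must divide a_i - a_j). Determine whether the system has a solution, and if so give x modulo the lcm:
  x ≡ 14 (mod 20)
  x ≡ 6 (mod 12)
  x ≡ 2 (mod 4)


Moduli 20, 12, 4 are not pairwise coprime, so CRT works modulo lcm(m_i) when all pairwise compatibility conditions hold.
Pairwise compatibility: gcd(m_i, m_j) must divide a_i - a_j for every pair.
Merge one congruence at a time:
  Start: x ≡ 14 (mod 20).
  Combine with x ≡ 6 (mod 12): gcd(20, 12) = 4; 6 - 14 = -8, which IS divisible by 4, so compatible.
    Write x = 14 + 20·t and substitute into x ≡ 6 (mod 12): 20·t ≡ 6 − 14 = -8 (mod 12).
    Divide the congruence (and modulus) by g = 4: 5·t ≡ -2 (mod 3).
    Reduce coefficients mod 3: 2·t ≡ 1 (mod 3).
    The inverse of 2 mod 3 is 2 (since 2·2 = 4 = 1·3 + 1), so t ≡ 2·1 = 2 ≡ 2 (mod 3).
    Then x = 14 + 20·2 = 54, valid modulo lcm(20, 12) = 60: x ≡ 54 (mod 60).
  Combine with x ≡ 2 (mod 4): gcd(60, 4) = 4; 2 - 54 = -52, which IS divisible by 4, so compatible.
    Write x = 54 + 60·t and substitute into x ≡ 2 (mod 4): 60·t ≡ 2 − 54 = -52 (mod 4).
    Divide the congruence (and modulus) by g = 4: 15·t ≡ -13 (mod 1).
    Modulo 1 every t works; take t = 0.
    Then x = 54 + 60·0 = 54, valid modulo lcm(60, 4) = 60: x ≡ 54 (mod 60).
Verify: 54 mod 20 = 14, 54 mod 12 = 6, 54 mod 4 = 2.

x ≡ 54 (mod 60).


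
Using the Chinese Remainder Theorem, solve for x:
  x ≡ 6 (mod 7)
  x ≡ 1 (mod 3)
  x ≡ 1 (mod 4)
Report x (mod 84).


Moduli 7, 3, 4 are pairwise coprime; by CRT there is a unique solution modulo M = 7 · 3 · 4 = 84.
Solve pairwise, accumulating the modulus:
  Start with x ≡ 6 (mod 7).
  Combine with x ≡ 1 (mod 3): since gcd(7, 3) = 1, we get a unique residue mod 21.
    Write x = 6 + 7·t and substitute into x ≡ 1 (mod 3): 7·t ≡ 1 − 6 = -5 (mod 3).
    Reduce coefficients mod 3: 1·t ≡ 1 (mod 3).
    So t ≡ 1 (mod 3).
    Then x = 6 + 7·1 = 13, valid modulo lcm(7, 3) = 21: x ≡ 13 (mod 21).
  Combine with x ≡ 1 (mod 4): since gcd(21, 4) = 1, we get a unique residue mod 84.
    Write x = 13 + 21·t and substitute into x ≡ 1 (mod 4): 21·t ≡ 1 − 13 = -12 (mod 4).
    Reduce coefficients mod 4: 1·t ≡ 0 (mod 4).
    So t ≡ 0 (mod 4).
    Then x = 13 + 21·0 = 13, valid modulo lcm(21, 4) = 84: x ≡ 13 (mod 84).
Verify: 13 mod 7 = 6 ✓, 13 mod 3 = 1 ✓, 13 mod 4 = 1 ✓.

x ≡ 13 (mod 84).


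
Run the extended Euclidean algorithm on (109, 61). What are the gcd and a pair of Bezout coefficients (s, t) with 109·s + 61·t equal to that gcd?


Euclidean algorithm on (109, 61) — divide until remainder is 0:
  109 = 1 · 61 + 48
  61 = 1 · 48 + 13
  48 = 3 · 13 + 9
  13 = 1 · 9 + 4
  9 = 2 · 4 + 1
  4 = 4 · 1 + 0
gcd(109, 61) = 1.
Track Bezout coefficients alongside the remainders: start with r₀ = 109 = a·1 + b·0 (s = 1, t = 0) and r₁ = 61 = a·0 + b·1 (s = 0, t = 1); each new remainder r_{k+1} = r_{k-1} − q_k·r_k inherits s_{k+1} = s_{k-1} − q_k·s_k, t_{k+1} = t_{k-1} − q_k·t_k, so r_k = a·s_k + b·t_k at every step:
  q = 1: r = 48, s = 1 − 1·0 = 1, t = 0 − 1·1 = -1  (check: 109·1 + 61·(-1) = 48)
  q = 1: r = 13, s = 0 − 1·1 = -1, t = 1 − 1·(-1) = 2  (check: 109·(-1) + 61·2 = 13)
  q = 3: r = 9, s = 1 − 3·(-1) = 4, t = -1 − 3·2 = -7  (check: 109·4 + 61·(-7) = 9)
  q = 1: r = 4, s = -1 − 1·4 = -5, t = 2 − 1·(-7) = 9  (check: 109·(-5) + 61·9 = 4)
  q = 2: r = 1, s = 4 − 2·(-5) = 14, t = -7 − 2·9 = -25  (check: 109·14 + 61·(-25) = 1)
The row with r = 1 (the gcd) gives the Bezout coefficients s = 14, t = -25.
Result: 109 · (14) + 61 · (-25) = 1.

gcd(109, 61) = 1; s = 14, t = -25 (check: 109·14 + 61·(-25) = 1).


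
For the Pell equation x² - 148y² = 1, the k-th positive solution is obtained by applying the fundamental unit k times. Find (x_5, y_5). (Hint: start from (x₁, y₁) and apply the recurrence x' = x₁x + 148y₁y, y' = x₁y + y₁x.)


Step 1: Find the fundamental solution (x₁, y₁) of x² - 148y² = 1.
  Expand √148 as a continued fraction. a₀ = ⌊√148⌋ = 12; iterate m_{k+1} = d_k·a_k − m_k, d_{k+1} = (148 − m_{k+1}²)/d_k, a_{k+1} = ⌊(a₀ + m_{k+1})/d_{k+1}⌋ (starting m₀ = 0, d₀ = 1), with convergents p_k = a_k·p_{k-1} + p_{k-2}, q_k = a_k·q_{k-1} + q_{k-2} (p₋₁ = 1, q₋₁ = 0):
  k = 0: a₀ = 12; p₀/q₀ = 12/1; p₀² − 148·q₀² = 144 − 148 = -4.
  k = 1: m = 12, d = 4, a = ⌊(12 + 12)/4⌋ = 6; p/q = (6·12 + 1)/(6·1 + 0) = 73/6; p² − 148·q² = 5329 − 5328 = 1.
  The first convergent with p² − 148·q² = 1 gives the fundamental solution (x₁, y₁) = (73, 6).
Step 2: Apply the recurrence (x_{n+1}, y_{n+1}) = (x₁x_n + 148y₁y_n, x₁y_n + y₁x_n) repeatedly.
  From (x_1, y_1) = (73, 6): x_2 = 73·73 + 148·6·6 = 10657; y_2 = 73·6 + 6·73 = 876.
  From (x_2, y_2) = (10657, 876): x_3 = 73·10657 + 148·6·876 = 1555849; y_3 = 73·876 + 6·10657 = 127890.
  From (x_3, y_3) = (1555849, 127890): x_4 = 73·1555849 + 148·6·127890 = 227143297; y_4 = 73·127890 + 6·1555849 = 18671064.
  From (x_4, y_4) = (227143297, 18671064): x_5 = 73·227143297 + 148·6·18671064 = 33161365513; y_5 = 73·18671064 + 6·227143297 = 2725847454.
Step 3: Verify x_5² - 148·y_5² = 1099676162686785753169 - 1099676162686785753168 = 1 (should be 1). ✓

(x_1, y_1) = (73, 6); (x_5, y_5) = (33161365513, 2725847454).


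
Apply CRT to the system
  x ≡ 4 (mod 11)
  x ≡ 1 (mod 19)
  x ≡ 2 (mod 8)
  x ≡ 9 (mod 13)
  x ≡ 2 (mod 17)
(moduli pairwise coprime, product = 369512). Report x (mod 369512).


Product of moduli M = 11 · 19 · 8 · 13 · 17 = 369512.
Merge one congruence at a time:
  Start: x ≡ 4 (mod 11).
  Combine with x ≡ 1 (mod 19); new modulus lcm = 209.
    Write x = 4 + 11·t and substitute into x ≡ 1 (mod 19): 11·t ≡ 1 − 4 = -3 (mod 19).
    Reduce coefficients mod 19: 11·t ≡ 16 (mod 19).
    The inverse of 11 mod 19 is 7 (since 11·7 = 77 = 4·19 + 1), so t ≡ 7·16 = 112 ≡ 17 (mod 19).
    Then x = 4 + 11·17 = 191, valid modulo lcm(11, 19) = 209: x ≡ 191 (mod 209).
  Combine with x ≡ 2 (mod 8); new modulus lcm = 1672.
    Write x = 191 + 209·t and substitute into x ≡ 2 (mod 8): 209·t ≡ 2 − 191 = -189 (mod 8).
    Reduce coefficients mod 8: 1·t ≡ 3 (mod 8).
    So t ≡ 3 (mod 8).
    Then x = 191 + 209·3 = 818, valid modulo lcm(209, 8) = 1672: x ≡ 818 (mod 1672).
  Combine with x ≡ 9 (mod 13); new modulus lcm = 21736.
    Write x = 818 + 1672·t and substitute into x ≡ 9 (mod 13): 1672·t ≡ 9 − 818 = -809 (mod 13).
    Reduce coefficients mod 13: 8·t ≡ 10 (mod 13).
    The inverse of 8 mod 13 is 5 (since 8·5 = 40 = 3·13 + 1), so t ≡ 5·10 = 50 ≡ 11 (mod 13).
    Then x = 818 + 1672·11 = 19210, valid modulo lcm(1672, 13) = 21736: x ≡ 19210 (mod 21736).
  Combine with x ≡ 2 (mod 17); new modulus lcm = 369512.
    Write x = 19210 + 21736·t and substitute into x ≡ 2 (mod 17): 21736·t ≡ 2 − 19210 = -19208 (mod 17).
    Reduce coefficients mod 17: 10·t ≡ 2 (mod 17).
    The inverse of 10 mod 17 is 12 (since 10·12 = 120 = 7·17 + 1), so t ≡ 12·2 = 24 ≡ 7 (mod 17).
    Then x = 19210 + 21736·7 = 171362, valid modulo lcm(21736, 17) = 369512: x ≡ 171362 (mod 369512).
Verify against each original: 171362 mod 11 = 4, 171362 mod 19 = 1, 171362 mod 8 = 2, 171362 mod 13 = 9, 171362 mod 17 = 2.

x ≡ 171362 (mod 369512).


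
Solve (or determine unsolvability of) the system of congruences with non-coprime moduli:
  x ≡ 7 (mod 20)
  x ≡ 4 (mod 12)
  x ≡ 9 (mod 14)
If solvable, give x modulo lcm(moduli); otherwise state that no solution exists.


Moduli 20, 12, 14 are not pairwise coprime, so CRT works modulo lcm(m_i) when all pairwise compatibility conditions hold.
Pairwise compatibility: gcd(m_i, m_j) must divide a_i - a_j for every pair.
Merge one congruence at a time:
  Start: x ≡ 7 (mod 20).
  Combine with x ≡ 4 (mod 12): gcd(20, 12) = 4, and 4 - 7 = -3 is NOT divisible by 4.
    ⇒ system is inconsistent (no integer solution).

No solution (the system is inconsistent).
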